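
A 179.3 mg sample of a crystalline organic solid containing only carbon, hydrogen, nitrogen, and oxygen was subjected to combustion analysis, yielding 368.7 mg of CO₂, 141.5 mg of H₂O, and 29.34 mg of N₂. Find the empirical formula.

C8H15N2O2

mol C = 0.3687 g CO₂ ÷ 44.009 g/mol = 0.0083778 mol
mol H = 2 × 0.1415 g H₂O ÷ 18.015 g/mol = 0.015709 mol
mol N = 2 × 0.02934 g N₂ ÷ 28.014 g/mol = 0.0020947 mol
mass O = 0.1793 − (0.10063 + 0.015835 + 0.029340) = 0.033499 g → mol O = 0.033499 ÷ 15.999 = 0.0020938 mol
Divide by the smallest (0.0020938 mol): C 4.001, H 7.503, N 1.000, O 1.000
Multiplying each by 2 gives whole numbers: C 8.00, H 15.01, N 2.00, O 2.00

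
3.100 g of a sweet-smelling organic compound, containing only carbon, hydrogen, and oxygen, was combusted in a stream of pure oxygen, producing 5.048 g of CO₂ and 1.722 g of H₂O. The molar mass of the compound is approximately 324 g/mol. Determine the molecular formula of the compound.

mol C = 5.048 g CO₂ ÷ 44.009 g/mol = 0.11470 mol
mol H = 2 × 1.722 g H₂O ÷ 18.015 g/mol = 0.19117 mol
mass O = 3.100 − (1.3777 + 0.19270) = 1.5296 g → mol O = 1.5296 ÷ 15.999 = 0.095605 mol
Divide by the smallest (0.095605 mol): C 1.200, H 2.000, O 1.000
Multiplying each by 5 gives whole numbers: C 6.00, H 10.00, O 5.00
Empirical formula: C6H10O5
Empirical-formula mass = 162.14 g/mol; 324 ÷ 162.14 ≈ 2, so the molecular formula is C12H20O10.

C12H20O10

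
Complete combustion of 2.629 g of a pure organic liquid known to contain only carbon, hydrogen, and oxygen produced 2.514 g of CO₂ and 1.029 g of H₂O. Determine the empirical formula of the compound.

CH2O2

mol C = 2.514 g CO₂ ÷ 44.009 g/mol = 0.057125 mol
mol H = 2 × 1.029 g H₂O ÷ 18.015 g/mol = 0.11424 mol
mass O = 2.629 − (0.68612 + 0.11515) = 1.8277 g → mol O = 1.8277 ÷ 15.999 = 0.11424 mol
Divide by the smallest (0.057125 mol): C 1.000, H 2.000, O 2.000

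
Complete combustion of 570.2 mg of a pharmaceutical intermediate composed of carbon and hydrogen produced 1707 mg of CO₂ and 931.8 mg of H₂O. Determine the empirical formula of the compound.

mol C = 1.707 g CO₂ ÷ 44.009 g/mol = 0.038788 mol
mol H = 2 × 0.9318 g H₂O ÷ 18.015 g/mol = 0.10345 mol
Divide by the smallest (0.038788 mol): C 1.000, H 2.667
Multiplying each by 3 gives whole numbers: C 3.00, H 8.00

C3H8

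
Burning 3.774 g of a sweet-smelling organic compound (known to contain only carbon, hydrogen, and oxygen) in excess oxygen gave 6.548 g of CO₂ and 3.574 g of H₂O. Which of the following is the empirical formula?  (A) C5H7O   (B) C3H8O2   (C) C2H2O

mol C = 6.548 g CO₂ ÷ 44.009 g/mol = 0.14879 mol
mol H = 2 × 3.574 g H₂O ÷ 18.015 g/mol = 0.39678 mol
mass O = 3.774 − (1.7871 + 0.39995) = 1.5870 g → mol O = 1.5870 ÷ 15.999 = 0.099191 mol
Divide by the smallest (0.099191 mol): C 1.500, H 4.000, O 1.000
Multiplying each by 2 gives whole numbers: C 3.00, H 8.00, O 2.00

(B) C3H8O2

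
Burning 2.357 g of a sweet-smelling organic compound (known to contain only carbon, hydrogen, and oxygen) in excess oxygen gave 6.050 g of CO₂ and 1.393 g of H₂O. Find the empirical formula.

mol C = 6.050 g CO₂ ÷ 44.009 g/mol = 0.13747 mol
mol H = 2 × 1.393 g H₂O ÷ 18.015 g/mol = 0.15465 mol
mass O = 2.357 − (1.6512 + 0.15589) = 0.54994 g → mol O = 0.54994 ÷ 15.999 = 0.034373 mol
Divide by the smallest (0.034373 mol): C 3.999, H 4.499, O 1.000
Multiplying each by 2 gives whole numbers: C 8.00, H 9.00, O 2.00

C8H9O2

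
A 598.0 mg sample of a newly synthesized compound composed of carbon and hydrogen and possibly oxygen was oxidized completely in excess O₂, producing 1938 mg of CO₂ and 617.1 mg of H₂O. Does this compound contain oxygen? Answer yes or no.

mol C = 1.938 g CO₂ ÷ 44.009 g/mol = 0.044036 mol
mol H = 2 × 0.6171 g H₂O ÷ 18.015 g/mol = 0.068510 mol
C and H together account for 0.59798 g — essentially the entire 0.5980 g sample — so the compound contains no oxygen.

no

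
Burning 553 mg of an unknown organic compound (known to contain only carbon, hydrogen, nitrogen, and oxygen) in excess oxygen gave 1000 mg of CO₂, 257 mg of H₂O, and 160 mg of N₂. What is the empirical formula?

C4H5N2O

mol C = 1.00 g CO₂ ÷ 44.009 g/mol = 0.02272 mol
mol H = 2 × 0.257 g H₂O ÷ 18.015 g/mol = 0.02853 mol
mol N = 2 × 0.160 g N₂ ÷ 28.014 g/mol = 0.01142 mol
mass O = 0.553 − (0.2729 + 0.02876 + 0.1600) = 0.09132 g → mol O = 0.09132 ÷ 15.999 = 0.005708 mol
Divide by the smallest (0.005708 mol): C 3.981, H 4.999, N 2.001, O 1.000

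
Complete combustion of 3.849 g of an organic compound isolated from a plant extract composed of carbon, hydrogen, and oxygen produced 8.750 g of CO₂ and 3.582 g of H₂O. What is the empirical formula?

mol C = 8.750 g CO₂ ÷ 44.009 g/mol = 0.19882 mol
mol H = 2 × 3.582 g H₂O ÷ 18.015 g/mol = 0.39767 mol
mass O = 3.849 − (2.3881 + 0.40085) = 1.0601 g → mol O = 1.0601 ÷ 15.999 = 0.066260 mol
Divide by the smallest (0.066260 mol): C 3.001, H 6.002, O 1.000

C3H6O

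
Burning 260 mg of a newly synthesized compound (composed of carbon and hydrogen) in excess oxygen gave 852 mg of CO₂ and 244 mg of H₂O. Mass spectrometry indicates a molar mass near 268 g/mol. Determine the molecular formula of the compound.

C20H28

mol C = 0.852 g CO₂ ÷ 44.009 g/mol = 0.01936 mol
mol H = 2 × 0.244 g H₂O ÷ 18.015 g/mol = 0.02709 mol
Divide by the smallest (0.01936 mol): C 1.000, H 1.399
Multiplying each by 5 gives whole numbers: C 5.00, H 7.00
Empirical formula: C5H7
Empirical-formula mass = 67.11 g/mol; 268 ÷ 67.11 ≈ 4, so the molecular formula is C20H28.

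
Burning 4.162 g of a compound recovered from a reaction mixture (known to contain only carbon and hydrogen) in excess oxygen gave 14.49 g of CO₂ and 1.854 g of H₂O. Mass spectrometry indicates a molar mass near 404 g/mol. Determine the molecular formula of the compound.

C32H20

mol C = 14.49 g CO₂ ÷ 44.009 g/mol = 0.32925 mol
mol H = 2 × 1.854 g H₂O ÷ 18.015 g/mol = 0.20583 mol
Divide by the smallest (0.20583 mol): C 1.600, H 1.000
Multiplying each by 5 gives whole numbers: C 8.00, H 5.00
Empirical formula: C8H5
Empirical-formula mass = 101.13 g/mol; 404 ÷ 101.13 ≈ 4, so the molecular formula is C32H20.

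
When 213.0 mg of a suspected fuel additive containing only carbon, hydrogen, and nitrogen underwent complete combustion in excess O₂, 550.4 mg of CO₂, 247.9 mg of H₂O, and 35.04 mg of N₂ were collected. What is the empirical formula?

C5H11N

mol C = 0.5504 g CO₂ ÷ 44.009 g/mol = 0.012507 mol
mol H = 2 × 0.2479 g H₂O ÷ 18.015 g/mol = 0.027522 mol
mol N = 2 × 0.03504 g N₂ ÷ 28.014 g/mol = 0.0025016 mol
Divide by the smallest (0.0025016 mol): C 4.999, H 11.002, N 1.000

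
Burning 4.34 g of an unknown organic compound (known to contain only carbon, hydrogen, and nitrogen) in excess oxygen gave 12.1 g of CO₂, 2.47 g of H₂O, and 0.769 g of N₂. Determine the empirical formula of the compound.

mol C = 12.1 g CO₂ ÷ 44.009 g/mol = 0.2749 mol
mol H = 2 × 2.47 g H₂O ÷ 18.015 g/mol = 0.2742 mol
mol N = 2 × 0.769 g N₂ ÷ 28.014 g/mol = 0.05490 mol
Divide by the smallest (0.05490 mol): C 5.008, H 4.995, N 1.000

C5H5N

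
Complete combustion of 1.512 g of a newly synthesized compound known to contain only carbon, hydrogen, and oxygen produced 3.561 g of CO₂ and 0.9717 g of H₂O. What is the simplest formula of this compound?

mol C = 3.561 g CO₂ ÷ 44.009 g/mol = 0.080915 mol
mol H = 2 × 0.9717 g H₂O ÷ 18.015 g/mol = 0.10788 mol
mass O = 1.512 − (0.97187 + 0.10874) = 0.43139 g → mol O = 0.43139 ÷ 15.999 = 0.026963 mol
Divide by the smallest (0.026963 mol): C 3.001, H 4.001, O 1.000

C3H4O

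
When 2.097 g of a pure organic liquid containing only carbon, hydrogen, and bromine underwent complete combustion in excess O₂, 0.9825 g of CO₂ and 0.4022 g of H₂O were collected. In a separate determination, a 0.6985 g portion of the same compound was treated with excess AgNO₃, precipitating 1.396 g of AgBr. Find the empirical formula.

CH2Br

mol C = 0.9825 g CO₂ ÷ 44.009 g/mol = 0.022325 mol
mol H = 2 × 0.4022 g H₂O ÷ 18.015 g/mol = 0.044652 mol
From the AgBr data: mol Br per gram of compound = (1.396 ÷ 187.772) ÷ 0.6985 = 0.010644 mol/g, so in the 2.097 g combustion sample mol Br = 0.022320 mol
Divide by the smallest (0.022320 mol): C 1.000, H 2.001, Br 1.000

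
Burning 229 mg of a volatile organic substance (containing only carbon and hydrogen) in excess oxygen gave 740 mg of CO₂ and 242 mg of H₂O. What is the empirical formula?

mol C = 0.740 g CO₂ ÷ 44.009 g/mol = 0.01681 mol
mol H = 2 × 0.242 g H₂O ÷ 18.015 g/mol = 0.02687 mol
Divide by the smallest (0.01681 mol): C 1.000, H 1.598
Multiplying each by 5 gives whole numbers: C 5.00, H 7.99

C5H8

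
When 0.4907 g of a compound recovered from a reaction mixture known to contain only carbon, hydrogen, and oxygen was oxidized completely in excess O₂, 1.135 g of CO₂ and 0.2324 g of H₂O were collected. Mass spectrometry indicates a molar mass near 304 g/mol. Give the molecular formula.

C16H16O6

mol C = 1.135 g CO₂ ÷ 44.009 g/mol = 0.025790 mol
mol H = 2 × 0.2324 g H₂O ÷ 18.015 g/mol = 0.025801 mol
mass O = 0.4907 − (0.30977 + 0.026007) = 0.15493 g → mol O = 0.15493 ÷ 15.999 = 0.0096835 mol
Divide by the smallest (0.0096835 mol): C 2.663, H 2.664, O 1.000
Multiplying each by 3 gives whole numbers: C 7.99, H 7.99, O 3.00
Empirical formula: C8H8O3
Empirical-formula mass = 152.15 g/mol; 304 ÷ 152.15 ≈ 2, so the molecular formula is C16H16O6.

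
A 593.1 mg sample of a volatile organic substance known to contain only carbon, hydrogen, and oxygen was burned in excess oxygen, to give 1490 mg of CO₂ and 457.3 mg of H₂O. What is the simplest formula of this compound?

mol C = 1.490 g CO₂ ÷ 44.009 g/mol = 0.033857 mol
mol H = 2 × 0.4573 g H₂O ÷ 18.015 g/mol = 0.050769 mol
mass O = 0.5931 − (0.40665 + 0.051175) = 0.13527 g → mol O = 0.13527 ÷ 15.999 = 0.0084550 mol
Divide by the smallest (0.0084550 mol): C 4.004, H 6.005, O 1.000

C4H6O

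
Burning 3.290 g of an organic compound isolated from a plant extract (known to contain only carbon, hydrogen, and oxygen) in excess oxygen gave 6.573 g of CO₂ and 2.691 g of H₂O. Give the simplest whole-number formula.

C2H4O

mol C = 6.573 g CO₂ ÷ 44.009 g/mol = 0.14936 mol
mol H = 2 × 2.691 g H₂O ÷ 18.015 g/mol = 0.29875 mol
mass O = 3.290 − (1.7939 + 0.30114) = 1.1949 g → mol O = 1.1949 ÷ 15.999 = 0.074689 mol
Divide by the smallest (0.074689 mol): C 2.000, H 4.000, O 1.000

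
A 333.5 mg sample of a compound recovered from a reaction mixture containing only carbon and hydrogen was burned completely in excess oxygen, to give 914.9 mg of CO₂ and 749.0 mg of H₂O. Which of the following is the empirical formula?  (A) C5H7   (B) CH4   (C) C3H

mol C = 0.9149 g CO₂ ÷ 44.009 g/mol = 0.020789 mol
mol H = 2 × 0.7490 g H₂O ÷ 18.015 g/mol = 0.083153 mol
Divide by the smallest (0.020789 mol): C 1.000, H 4.000

(B) CH4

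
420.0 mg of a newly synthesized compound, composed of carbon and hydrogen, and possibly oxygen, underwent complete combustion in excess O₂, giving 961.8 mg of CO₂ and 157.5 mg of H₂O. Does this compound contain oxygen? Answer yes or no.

yes

mol C = 0.9618 g CO₂ ÷ 44.009 g/mol = 0.021855 mol
mol H = 2 × 0.1575 g H₂O ÷ 18.015 g/mol = 0.017485 mol
C and H account for only 0.28012 g of the 0.4200 g sample; the remaining 0.13988 g must be oxygen.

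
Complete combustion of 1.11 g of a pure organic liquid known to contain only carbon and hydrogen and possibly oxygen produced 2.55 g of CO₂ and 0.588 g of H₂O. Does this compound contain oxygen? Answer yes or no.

yes

mol C = 2.55 g CO₂ ÷ 44.009 g/mol = 0.05794 mol
mol H = 2 × 0.588 g H₂O ÷ 18.015 g/mol = 0.06528 mol
C and H account for only 0.7618 g of the 1.11 g sample; the remaining 0.3482 g must be oxygen.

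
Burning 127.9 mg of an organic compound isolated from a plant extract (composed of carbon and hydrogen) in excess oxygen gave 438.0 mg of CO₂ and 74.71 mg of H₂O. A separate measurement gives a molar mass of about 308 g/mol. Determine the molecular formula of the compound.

C24H20

mol C = 0.4380 g CO₂ ÷ 44.009 g/mol = 0.0099525 mol
mol H = 2 × 0.07471 g H₂O ÷ 18.015 g/mol = 0.0082942 mol
Divide by the smallest (0.0082942 mol): C 1.200, H 1.000
Multiplying each by 5 gives whole numbers: C 6.00, H 5.00
Empirical formula: C6H5
Empirical-formula mass = 77.11 g/mol; 308 ÷ 77.11 ≈ 4, so the molecular formula is C24H20.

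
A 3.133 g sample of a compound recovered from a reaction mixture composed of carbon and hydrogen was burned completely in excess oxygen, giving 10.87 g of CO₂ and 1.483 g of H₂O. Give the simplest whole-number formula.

C3H2

mol C = 10.87 g CO₂ ÷ 44.009 g/mol = 0.24699 mol
mol H = 2 × 1.483 g H₂O ÷ 18.015 g/mol = 0.16464 mol
Divide by the smallest (0.16464 mol): C 1.500, H 1.000
Multiplying each by 2 gives whole numbers: C 3.00, H 2.00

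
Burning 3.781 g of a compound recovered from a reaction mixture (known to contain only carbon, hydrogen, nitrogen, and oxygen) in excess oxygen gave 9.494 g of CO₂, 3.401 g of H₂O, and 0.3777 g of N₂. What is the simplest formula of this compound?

C8H14NO

mol C = 9.494 g CO₂ ÷ 44.009 g/mol = 0.21573 mol
mol H = 2 × 3.401 g H₂O ÷ 18.015 g/mol = 0.37757 mol
mol N = 2 × 0.3777 g N₂ ÷ 28.014 g/mol = 0.026965 mol
mass O = 3.781 − (2.5911 + 0.38059 + 0.37770) = 0.43159 g → mol O = 0.43159 ÷ 15.999 = 0.026976 mol
Divide by the smallest (0.026965 mol): C 8.000, H 14.002, N 1.000, O 1.000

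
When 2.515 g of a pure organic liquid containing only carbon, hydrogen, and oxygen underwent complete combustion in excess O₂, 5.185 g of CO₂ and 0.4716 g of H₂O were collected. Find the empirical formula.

mol C = 5.185 g CO₂ ÷ 44.009 g/mol = 0.11782 mol
mol H = 2 × 0.4716 g H₂O ÷ 18.015 g/mol = 0.052356 mol
mass O = 2.515 − (1.4151 + 0.052775) = 1.0471 g → mol O = 1.0471 ÷ 15.999 = 0.065450 mol
Divide by the smallest (0.052356 mol): C 2.250, H 1.000, O 1.250
Multiplying each by 4 gives whole numbers: C 9.00, H 4.00, O 5.00

C9H4O5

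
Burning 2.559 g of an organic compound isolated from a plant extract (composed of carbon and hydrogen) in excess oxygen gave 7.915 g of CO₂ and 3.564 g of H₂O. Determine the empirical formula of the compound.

mol C = 7.915 g CO₂ ÷ 44.009 g/mol = 0.17985 mol
mol H = 2 × 3.564 g H₂O ÷ 18.015 g/mol = 0.39567 mol
Divide by the smallest (0.17985 mol): C 1.000, H 2.200
Multiplying each by 5 gives whole numbers: C 5.00, H 11.00

C5H11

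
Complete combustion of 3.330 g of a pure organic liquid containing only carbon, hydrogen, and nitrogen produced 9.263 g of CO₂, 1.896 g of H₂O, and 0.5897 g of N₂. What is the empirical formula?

mol C = 9.263 g CO₂ ÷ 44.009 g/mol = 0.21048 mol
mol H = 2 × 1.896 g H₂O ÷ 18.015 g/mol = 0.21049 mol
mol N = 2 × 0.5897 g N₂ ÷ 28.014 g/mol = 0.042100 mol
Divide by the smallest (0.042100 mol): C 4.999, H 5.000, N 1.000

C5H5N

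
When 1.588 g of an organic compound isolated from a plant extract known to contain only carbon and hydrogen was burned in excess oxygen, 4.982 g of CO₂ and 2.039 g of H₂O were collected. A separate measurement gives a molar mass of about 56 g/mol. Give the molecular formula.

mol C = 4.982 g CO₂ ÷ 44.009 g/mol = 0.11320 mol
mol H = 2 × 2.039 g H₂O ÷ 18.015 g/mol = 0.22637 mol
Divide by the smallest (0.11320 mol): C 1.000, H 2.000
Empirical formula: CH2
Empirical-formula mass = 14.03 g/mol; 56 ÷ 14.03 ≈ 4, so the molecular formula is C4H8.

C4H8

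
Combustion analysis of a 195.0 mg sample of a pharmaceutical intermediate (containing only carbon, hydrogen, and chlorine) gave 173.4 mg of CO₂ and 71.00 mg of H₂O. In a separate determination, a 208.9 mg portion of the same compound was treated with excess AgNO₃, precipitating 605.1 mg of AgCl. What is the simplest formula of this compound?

mol C = 0.1734 g CO₂ ÷ 44.009 g/mol = 0.0039401 mol
mol H = 2 × 0.07100 g H₂O ÷ 18.015 g/mol = 0.0078823 mol
From the AgCl data: mol Cl per gram of compound = (0.6051 ÷ 143.318) ÷ 0.2089 = 0.020211 mol/g, so in the 0.1950 g combustion sample mol Cl = 0.0039411 mol
Divide by the smallest (0.0039401 mol): C 1.000, H 2.001, Cl 1.000

CH2Cl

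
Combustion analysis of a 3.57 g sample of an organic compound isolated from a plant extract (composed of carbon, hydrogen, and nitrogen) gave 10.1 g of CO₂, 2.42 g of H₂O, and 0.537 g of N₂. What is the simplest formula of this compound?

mol C = 10.1 g CO₂ ÷ 44.009 g/mol = 0.2295 mol
mol H = 2 × 2.42 g H₂O ÷ 18.015 g/mol = 0.2687 mol
mol N = 2 × 0.537 g N₂ ÷ 28.014 g/mol = 0.03834 mol
Divide by the smallest (0.03834 mol): C 5.986, H 7.008, N 1.000

C6H7N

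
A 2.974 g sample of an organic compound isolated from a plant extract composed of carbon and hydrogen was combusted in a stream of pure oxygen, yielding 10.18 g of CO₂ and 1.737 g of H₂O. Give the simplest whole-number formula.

C6H5

mol C = 10.18 g CO₂ ÷ 44.009 g/mol = 0.23132 mol
mol H = 2 × 1.737 g H₂O ÷ 18.015 g/mol = 0.19284 mol
Divide by the smallest (0.19284 mol): C 1.200, H 1.000
Multiplying each by 5 gives whole numbers: C 6.00, H 5.00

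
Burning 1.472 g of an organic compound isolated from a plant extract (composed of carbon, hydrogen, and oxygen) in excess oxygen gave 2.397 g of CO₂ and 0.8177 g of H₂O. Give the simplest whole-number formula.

mol C = 2.397 g CO₂ ÷ 44.009 g/mol = 0.054466 mol
mol H = 2 × 0.8177 g H₂O ÷ 18.015 g/mol = 0.090780 mol
mass O = 1.472 − (0.65419 + 0.091506) = 0.72630 g → mol O = 0.72630 ÷ 15.999 = 0.045397 mol
Divide by the smallest (0.045397 mol): C 1.200, H 2.000, O 1.000
Multiplying each by 5 gives whole numbers: C 6.00, H 10.00, O 5.00

C6H10O5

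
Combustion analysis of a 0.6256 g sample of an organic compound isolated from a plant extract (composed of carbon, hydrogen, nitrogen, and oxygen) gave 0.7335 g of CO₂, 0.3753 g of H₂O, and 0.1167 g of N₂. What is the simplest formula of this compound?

mol C = 0.7335 g CO₂ ÷ 44.009 g/mol = 0.016667 mol
mol H = 2 × 0.3753 g H₂O ÷ 18.015 g/mol = 0.041665 mol
mol N = 2 × 0.1167 g N₂ ÷ 28.014 g/mol = 0.0083315 mol
mass O = 0.6256 − (0.20019 + 0.041999 + 0.11670) = 0.26671 g → mol O = 0.26671 ÷ 15.999 = 0.016671 mol
Divide by the smallest (0.0083315 mol): C 2.000, H 5.001, N 1.000, O 2.001

C2H5NO2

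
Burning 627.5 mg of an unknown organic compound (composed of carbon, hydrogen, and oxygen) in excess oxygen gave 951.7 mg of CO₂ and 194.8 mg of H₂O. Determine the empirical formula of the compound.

CHO

mol C = 0.9517 g CO₂ ÷ 44.009 g/mol = 0.021625 mol
mol H = 2 × 0.1948 g H₂O ÷ 18.015 g/mol = 0.021626 mol
mass O = 0.6275 − (0.25974 + 0.021799) = 0.34596 g → mol O = 0.34596 ÷ 15.999 = 0.021624 mol
Divide by the smallest (0.021624 mol): C 1.000, H 1.000, O 1.000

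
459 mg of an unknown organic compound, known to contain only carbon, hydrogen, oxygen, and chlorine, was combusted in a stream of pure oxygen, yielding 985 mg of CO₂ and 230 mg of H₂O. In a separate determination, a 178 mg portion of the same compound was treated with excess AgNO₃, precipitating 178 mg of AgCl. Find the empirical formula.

C7H8ClO

mol C = 0.985 g CO₂ ÷ 44.009 g/mol = 0.02238 mol
mol H = 2 × 0.230 g H₂O ÷ 18.015 g/mol = 0.02553 mol
From the AgCl data: mol Cl per gram of compound = (0.178 ÷ 143.318) ÷ 0.178 = 0.006977 mol/g, so in the 0.459 g combustion sample mol Cl = 0.003203 mol
mass O = 0.459 − (0.2688 + 0.02574 + 0.1135) = 0.05090 g → mol O = 0.05090 ÷ 15.999 = 0.003181 mol
Divide by the smallest (0.003181 mol): C 7.035, H 8.026, Cl 1.007, O 1.000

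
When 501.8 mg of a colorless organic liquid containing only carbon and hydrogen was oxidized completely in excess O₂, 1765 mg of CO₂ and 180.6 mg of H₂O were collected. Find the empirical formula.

C2H

mol C = 1.765 g CO₂ ÷ 44.009 g/mol = 0.040105 mol
mol H = 2 × 0.1806 g H₂O ÷ 18.015 g/mol = 0.020050 mol
Divide by the smallest (0.020050 mol): C 2.000, H 1.000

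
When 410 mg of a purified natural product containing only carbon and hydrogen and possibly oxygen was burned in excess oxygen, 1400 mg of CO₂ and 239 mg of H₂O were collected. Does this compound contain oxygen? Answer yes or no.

mol C = 1.40 g CO₂ ÷ 44.009 g/mol = 0.03181 mol
mol H = 2 × 0.239 g H₂O ÷ 18.015 g/mol = 0.02653 mol
C and H together account for 0.4088 g — essentially the entire 0.410 g sample — so the compound contains no oxygen.

no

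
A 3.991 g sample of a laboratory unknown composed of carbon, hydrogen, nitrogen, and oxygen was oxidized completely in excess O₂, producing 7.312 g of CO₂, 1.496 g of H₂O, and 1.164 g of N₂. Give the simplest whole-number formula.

mol C = 7.312 g CO₂ ÷ 44.009 g/mol = 0.16615 mol
mol H = 2 × 1.496 g H₂O ÷ 18.015 g/mol = 0.16608 mol
mol N = 2 × 1.164 g N₂ ÷ 28.014 g/mol = 0.083101 mol
mass O = 3.991 − (1.9956 + 0.16741 + 1.1640) = 0.66399 g → mol O = 0.66399 ÷ 15.999 = 0.041502 mol
Divide by the smallest (0.041502 mol): C 4.003, H 4.002, N 2.002, O 1.000

C4H4N2O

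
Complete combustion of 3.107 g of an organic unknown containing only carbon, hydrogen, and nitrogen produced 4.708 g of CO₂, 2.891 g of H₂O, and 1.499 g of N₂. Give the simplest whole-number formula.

CH3N

mol C = 4.708 g CO₂ ÷ 44.009 g/mol = 0.10698 mol
mol H = 2 × 2.891 g H₂O ÷ 18.015 g/mol = 0.32095 mol
mol N = 2 × 1.499 g N₂ ÷ 28.014 g/mol = 0.10702 mol
Divide by the smallest (0.10698 mol): C 1.000, H 3.000, N 1.000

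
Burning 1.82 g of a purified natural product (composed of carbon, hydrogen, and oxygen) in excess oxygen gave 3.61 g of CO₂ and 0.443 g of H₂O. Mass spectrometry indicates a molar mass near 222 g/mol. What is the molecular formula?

mol C = 3.61 g CO₂ ÷ 44.009 g/mol = 0.08203 mol
mol H = 2 × 0.443 g H₂O ÷ 18.015 g/mol = 0.04918 mol
mass O = 1.82 − (0.9852 + 0.04957) = 0.7852 g → mol O = 0.7852 ÷ 15.999 = 0.04908 mol
Divide by the smallest (0.04908 mol): C 1.671, H 1.002, O 1.000
Multiplying each by 3 gives whole numbers: C 5.01, H 3.01, O 3.00
Empirical formula: C5H3O3
Empirical-formula mass = 111.08 g/mol; 222 ÷ 111.08 ≈ 2, so the molecular formula is C10H6O6.

C10H6O6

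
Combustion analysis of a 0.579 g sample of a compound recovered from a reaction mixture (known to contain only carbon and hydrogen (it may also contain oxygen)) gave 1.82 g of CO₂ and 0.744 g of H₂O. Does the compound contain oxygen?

mol C = 1.82 g CO₂ ÷ 44.009 g/mol = 0.04136 mol
mol H = 2 × 0.744 g H₂O ÷ 18.015 g/mol = 0.08260 mol
C and H together account for 0.5800 g — essentially the entire 0.579 g sample — so the compound contains no oxygen.

no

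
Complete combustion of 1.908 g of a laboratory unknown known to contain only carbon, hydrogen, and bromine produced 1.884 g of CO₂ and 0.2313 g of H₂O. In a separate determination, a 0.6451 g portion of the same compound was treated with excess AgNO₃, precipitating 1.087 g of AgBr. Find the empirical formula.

C5H3Br2

mol C = 1.884 g CO₂ ÷ 44.009 g/mol = 0.042809 mol
mol H = 2 × 0.2313 g H₂O ÷ 18.015 g/mol = 0.025679 mol
From the AgBr data: mol Br per gram of compound = (1.087 ÷ 187.772) ÷ 0.6451 = 0.0089737 mol/g, so in the 1.908 g combustion sample mol Br = 0.017122 mol
Divide by the smallest (0.017122 mol): C 2.500, H 1.500, Br 1.000
Multiplying each by 2 gives whole numbers: C 5.00, H 3.00, Br 2.00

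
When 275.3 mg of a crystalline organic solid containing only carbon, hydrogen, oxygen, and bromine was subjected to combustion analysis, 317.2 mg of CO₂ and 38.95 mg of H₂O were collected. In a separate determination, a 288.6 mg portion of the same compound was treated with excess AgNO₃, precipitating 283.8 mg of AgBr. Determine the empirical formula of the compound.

mol C = 0.3172 g CO₂ ÷ 44.009 g/mol = 0.0072076 mol
mol H = 2 × 0.03895 g H₂O ÷ 18.015 g/mol = 0.0043242 mol
From the AgBr data: mol Br per gram of compound = (0.2838 ÷ 187.772) ÷ 0.2886 = 0.0052370 mol/g, so in the 0.2753 g combustion sample mol Br = 0.0014418 mol
mass O = 0.2753 − (0.086571 + 0.0043588 + 0.11520) = 0.069169 g → mol O = 0.069169 ÷ 15.999 = 0.0043233 mol
Divide by the smallest (0.0014418 mol): C 4.999, H 2.999, Br 1.000, O 2.999

C5H3BrO3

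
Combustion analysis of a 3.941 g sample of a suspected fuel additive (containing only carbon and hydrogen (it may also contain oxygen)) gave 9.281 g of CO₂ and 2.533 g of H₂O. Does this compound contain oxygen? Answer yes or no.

yes

mol C = 9.281 g CO₂ ÷ 44.009 g/mol = 0.21089 mol
mol H = 2 × 2.533 g H₂O ÷ 18.015 g/mol = 0.28121 mol
C and H account for only 2.8164 g of the 3.941 g sample; the remaining 1.1246 g must be oxygen.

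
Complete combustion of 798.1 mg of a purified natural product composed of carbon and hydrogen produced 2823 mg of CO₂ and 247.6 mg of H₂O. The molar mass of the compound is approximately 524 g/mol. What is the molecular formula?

C42H18

mol C = 2.823 g CO₂ ÷ 44.009 g/mol = 0.064146 mol
mol H = 2 × 0.2476 g H₂O ÷ 18.015 g/mol = 0.027488 mol
Divide by the smallest (0.027488 mol): C 2.334, H 1.000
Multiplying each by 3 gives whole numbers: C 7.00, H 3.00
Empirical formula: C7H3
Empirical-formula mass = 87.10 g/mol; 524 ÷ 87.10 ≈ 6, so the molecular formula is C42H18.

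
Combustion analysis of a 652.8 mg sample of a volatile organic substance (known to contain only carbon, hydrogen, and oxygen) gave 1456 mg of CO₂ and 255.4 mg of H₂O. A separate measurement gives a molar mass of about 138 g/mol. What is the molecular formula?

C7H6O3

mol C = 1.456 g CO₂ ÷ 44.009 g/mol = 0.033084 mol
mol H = 2 × 0.2554 g H₂O ÷ 18.015 g/mol = 0.028354 mol
mass O = 0.6528 − (0.39737 + 0.028581) = 0.22685 g → mol O = 0.22685 ÷ 15.999 = 0.014179 mol
Divide by the smallest (0.014179 mol): C 2.333, H 2.000, O 1.000
Multiplying each by 3 gives whole numbers: C 7.00, H 6.00, O 3.00
Empirical formula: C7H6O3
Empirical-formula mass = 138.12 g/mol; 138 ÷ 138.12 ≈ 1, so the molecular formula is C7H6O3.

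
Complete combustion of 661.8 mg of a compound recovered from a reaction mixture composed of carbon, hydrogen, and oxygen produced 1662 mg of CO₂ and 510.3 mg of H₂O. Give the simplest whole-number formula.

C4H6O

mol C = 1.662 g CO₂ ÷ 44.009 g/mol = 0.037765 mol
mol H = 2 × 0.5103 g H₂O ÷ 18.015 g/mol = 0.056653 mol
mass O = 0.6618 − (0.45360 + 0.057106) = 0.15110 g → mol O = 0.15110 ÷ 15.999 = 0.0094442 mol
Divide by the smallest (0.0094442 mol): C 3.999, H 5.999, O 1.000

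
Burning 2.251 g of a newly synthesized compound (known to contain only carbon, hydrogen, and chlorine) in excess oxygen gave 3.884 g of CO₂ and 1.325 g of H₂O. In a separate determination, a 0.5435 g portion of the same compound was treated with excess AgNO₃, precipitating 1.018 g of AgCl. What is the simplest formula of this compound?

mol C = 3.884 g CO₂ ÷ 44.009 g/mol = 0.088255 mol
mol H = 2 × 1.325 g H₂O ÷ 18.015 g/mol = 0.14710 mol
From the AgCl data: mol Cl per gram of compound = (1.018 ÷ 143.318) ÷ 0.5435 = 0.013069 mol/g, so in the 2.251 g combustion sample mol Cl = 0.029419 mol
Divide by the smallest (0.029419 mol): C 3.000, H 5.000, Cl 1.000

C3H5Cl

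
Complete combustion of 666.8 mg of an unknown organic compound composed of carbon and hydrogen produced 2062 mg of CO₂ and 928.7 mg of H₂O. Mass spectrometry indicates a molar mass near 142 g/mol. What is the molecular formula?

mol C = 2.062 g CO₂ ÷ 44.009 g/mol = 0.046854 mol
mol H = 2 × 0.9287 g H₂O ÷ 18.015 g/mol = 0.10310 mol
Divide by the smallest (0.046854 mol): C 1.000, H 2.201
Multiplying each by 5 gives whole numbers: C 5.00, H 11.00
Empirical formula: C5H11
Empirical-formula mass = 71.14 g/mol; 142 ÷ 71.14 ≈ 2, so the molecular formula is C10H22.

C10H22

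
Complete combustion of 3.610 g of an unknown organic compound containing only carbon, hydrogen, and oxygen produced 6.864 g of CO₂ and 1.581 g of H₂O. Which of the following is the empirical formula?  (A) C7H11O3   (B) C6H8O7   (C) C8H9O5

(C) C8H9O5

mol C = 6.864 g CO₂ ÷ 44.009 g/mol = 0.15597 mol
mol H = 2 × 1.581 g H₂O ÷ 18.015 g/mol = 0.17552 mol
mass O = 3.610 − (1.8733 + 0.17692) = 1.5597 g → mol O = 1.5597 ÷ 15.999 = 0.097490 mol
Divide by the smallest (0.097490 mol): C 1.600, H 1.800, O 1.000
Multiplying each by 5 gives whole numbers: C 8.00, H 9.00, O 5.00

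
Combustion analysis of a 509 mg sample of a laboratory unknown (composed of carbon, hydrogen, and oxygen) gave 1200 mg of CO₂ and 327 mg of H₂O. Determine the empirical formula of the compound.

mol C = 1.20 g CO₂ ÷ 44.009 g/mol = 0.02727 mol
mol H = 2 × 0.327 g H₂O ÷ 18.015 g/mol = 0.03630 mol
mass O = 0.509 − (0.3275 + 0.03659) = 0.1449 g → mol O = 0.1449 ÷ 15.999 = 0.009057 mol
Divide by the smallest (0.009057 mol): C 3.011, H 4.008, O 1.000

C3H4O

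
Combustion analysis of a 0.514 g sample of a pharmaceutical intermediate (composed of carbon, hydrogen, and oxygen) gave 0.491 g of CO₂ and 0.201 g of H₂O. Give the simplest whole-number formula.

mol C = 0.491 g CO₂ ÷ 44.009 g/mol = 0.01116 mol
mol H = 2 × 0.201 g H₂O ÷ 18.015 g/mol = 0.02231 mol
mass O = 0.514 − (0.1340 + 0.02249) = 0.3575 g → mol O = 0.3575 ÷ 15.999 = 0.02235 mol
Divide by the smallest (0.01116 mol): C 1.000, H 2.000, O 2.003

CH2O2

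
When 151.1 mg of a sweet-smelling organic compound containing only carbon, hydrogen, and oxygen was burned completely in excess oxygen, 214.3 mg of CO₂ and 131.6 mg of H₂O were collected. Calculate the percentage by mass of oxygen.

51.55%

mol C = 0.2143 g CO₂ ÷ 44.009 g/mol = 0.0048695 mol
mol H = 2 × 0.1316 g H₂O ÷ 18.015 g/mol = 0.014610 mol
mass O = 0.1511 − (0.058487 + 0.014727) = 0.077886 g → mol O = 0.077886 ÷ 15.999 = 0.0048682 mol
mass % O = 0.077886 g ÷ 0.1511 g × 100%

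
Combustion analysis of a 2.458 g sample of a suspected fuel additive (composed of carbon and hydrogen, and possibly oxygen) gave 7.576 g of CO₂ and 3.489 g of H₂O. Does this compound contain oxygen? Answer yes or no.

no

mol C = 7.576 g CO₂ ÷ 44.009 g/mol = 0.17215 mol
mol H = 2 × 3.489 g H₂O ÷ 18.015 g/mol = 0.38734 mol
C and H together account for 2.4581 g — essentially the entire 2.458 g sample — so the compound contains no oxygen.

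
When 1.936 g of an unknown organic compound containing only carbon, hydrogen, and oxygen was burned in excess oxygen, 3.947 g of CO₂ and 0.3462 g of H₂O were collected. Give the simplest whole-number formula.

C7H3O4

mol C = 3.947 g CO₂ ÷ 44.009 g/mol = 0.089686 mol
mol H = 2 × 0.3462 g H₂O ÷ 18.015 g/mol = 0.038435 mol
mass O = 1.936 − (1.0772 + 0.038742) = 0.82004 g → mol O = 0.82004 ÷ 15.999 = 0.051256 mol
Divide by the smallest (0.038435 mol): C 2.333, H 1.000, O 1.334
Multiplying each by 3 gives whole numbers: C 7.00, H 3.00, O 4.00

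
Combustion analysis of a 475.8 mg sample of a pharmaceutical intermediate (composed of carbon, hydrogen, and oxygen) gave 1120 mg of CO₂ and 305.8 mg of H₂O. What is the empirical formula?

C3H4O

mol C = 1.120 g CO₂ ÷ 44.009 g/mol = 0.025449 mol
mol H = 2 × 0.3058 g H₂O ÷ 18.015 g/mol = 0.033949 mol
mass O = 0.4758 − (0.30567 + 0.034221) = 0.13591 g → mol O = 0.13591 ÷ 15.999 = 0.0084947 mol
Divide by the smallest (0.0084947 mol): C 2.996, H 3.997, O 1.000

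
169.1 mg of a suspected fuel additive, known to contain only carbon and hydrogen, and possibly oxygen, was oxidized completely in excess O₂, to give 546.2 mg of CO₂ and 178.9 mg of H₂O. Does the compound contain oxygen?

no

mol C = 0.5462 g CO₂ ÷ 44.009 g/mol = 0.012411 mol
mol H = 2 × 0.1789 g H₂O ÷ 18.015 g/mol = 0.019861 mol
C and H together account for 0.16909 g — essentially the entire 0.1691 g sample — so the compound contains no oxygen.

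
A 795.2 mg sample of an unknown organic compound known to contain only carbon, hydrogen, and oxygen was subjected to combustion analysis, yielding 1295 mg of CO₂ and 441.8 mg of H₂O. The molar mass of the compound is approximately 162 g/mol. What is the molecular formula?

mol C = 1.295 g CO₂ ÷ 44.009 g/mol = 0.029426 mol
mol H = 2 × 0.4418 g H₂O ÷ 18.015 g/mol = 0.049048 mol
mass O = 0.7952 − (0.35343 + 0.049440) = 0.39233 g → mol O = 0.39233 ÷ 15.999 = 0.024522 mol
Divide by the smallest (0.024522 mol): C 1.200, H 2.000, O 1.000
Multiplying each by 5 gives whole numbers: C 6.00, H 10.00, O 5.00
Empirical formula: C6H10O5
Empirical-formula mass = 162.14 g/mol; 162 ÷ 162.14 ≈ 1, so the molecular formula is C6H10O5.

C6H10O5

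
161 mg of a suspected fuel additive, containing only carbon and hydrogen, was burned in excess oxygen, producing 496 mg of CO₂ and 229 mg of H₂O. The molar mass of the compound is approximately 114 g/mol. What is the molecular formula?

C8H18

mol C = 0.496 g CO₂ ÷ 44.009 g/mol = 0.01127 mol
mol H = 2 × 0.229 g H₂O ÷ 18.015 g/mol = 0.02542 mol
Divide by the smallest (0.01127 mol): C 1.000, H 2.256
Multiplying each by 4 gives whole numbers: C 4.00, H 9.02
Empirical formula: C4H9
Empirical-formula mass = 57.12 g/mol; 114 ÷ 57.12 ≈ 2, so the molecular formula is C8H18.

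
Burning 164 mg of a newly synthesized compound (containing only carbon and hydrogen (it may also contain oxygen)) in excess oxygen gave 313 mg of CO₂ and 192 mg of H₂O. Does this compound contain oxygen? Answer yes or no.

mol C = 0.313 g CO₂ ÷ 44.009 g/mol = 0.007112 mol
mol H = 2 × 0.192 g H₂O ÷ 18.015 g/mol = 0.02132 mol
C and H account for only 0.1069 g of the 0.164 g sample; the remaining 0.05709 g must be oxygen.

yes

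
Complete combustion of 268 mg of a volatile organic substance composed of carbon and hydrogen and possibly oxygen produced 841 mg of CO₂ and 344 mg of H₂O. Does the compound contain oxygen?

no

mol C = 0.841 g CO₂ ÷ 44.009 g/mol = 0.01911 mol
mol H = 2 × 0.344 g H₂O ÷ 18.015 g/mol = 0.03819 mol
C and H together account for 0.2680 g — essentially the entire 0.268 g sample — so the compound contains no oxygen.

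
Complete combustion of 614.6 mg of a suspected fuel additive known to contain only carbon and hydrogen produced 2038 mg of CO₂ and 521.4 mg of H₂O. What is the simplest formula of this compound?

mol C = 2.038 g CO₂ ÷ 44.009 g/mol = 0.046309 mol
mol H = 2 × 0.5214 g H₂O ÷ 18.015 g/mol = 0.057885 mol
Divide by the smallest (0.046309 mol): C 1.000, H 1.250
Multiplying each by 4 gives whole numbers: C 4.00, H 5.00

C4H5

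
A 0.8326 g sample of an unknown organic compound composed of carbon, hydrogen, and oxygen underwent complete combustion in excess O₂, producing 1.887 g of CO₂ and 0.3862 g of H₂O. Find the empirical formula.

C5H5O2

mol C = 1.887 g CO₂ ÷ 44.009 g/mol = 0.042878 mol
mol H = 2 × 0.3862 g H₂O ÷ 18.015 g/mol = 0.042875 mol
mass O = 0.8326 − (0.51500 + 0.043218) = 0.27438 g → mol O = 0.27438 ÷ 15.999 = 0.017150 mol
Divide by the smallest (0.017150 mol): C 2.500, H 2.500, O 1.000
Multiplying each by 2 gives whole numbers: C 5.00, H 5.00, O 2.00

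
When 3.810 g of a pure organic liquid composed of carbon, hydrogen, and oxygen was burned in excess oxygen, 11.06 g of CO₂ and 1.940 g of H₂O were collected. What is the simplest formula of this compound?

C7H6O

mol C = 11.06 g CO₂ ÷ 44.009 g/mol = 0.25131 mol
mol H = 2 × 1.940 g H₂O ÷ 18.015 g/mol = 0.21538 mol
mass O = 3.810 − (3.0185 + 0.21710) = 0.57439 g → mol O = 0.57439 ÷ 15.999 = 0.035902 mol
Divide by the smallest (0.035902 mol): C 7.000, H 5.999, O 1.000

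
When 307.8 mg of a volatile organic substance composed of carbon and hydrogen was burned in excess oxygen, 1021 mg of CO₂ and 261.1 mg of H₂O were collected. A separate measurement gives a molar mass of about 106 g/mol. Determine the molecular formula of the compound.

C8H10

mol C = 1.021 g CO₂ ÷ 44.009 g/mol = 0.023200 mol
mol H = 2 × 0.2611 g H₂O ÷ 18.015 g/mol = 0.028987 mol
Divide by the smallest (0.023200 mol): C 1.000, H 1.249
Multiplying each by 4 gives whole numbers: C 4.00, H 5.00
Empirical formula: C4H5
Empirical-formula mass = 53.08 g/mol; 106 ÷ 53.08 ≈ 2, so the molecular formula is C8H10.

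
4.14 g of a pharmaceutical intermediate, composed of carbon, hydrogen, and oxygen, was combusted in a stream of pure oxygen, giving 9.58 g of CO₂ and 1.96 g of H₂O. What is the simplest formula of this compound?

mol C = 9.58 g CO₂ ÷ 44.009 g/mol = 0.2177 mol
mol H = 2 × 1.96 g H₂O ÷ 18.015 g/mol = 0.2176 mol
mass O = 4.14 − (2.615 + 0.2193) = 1.306 g → mol O = 1.306 ÷ 15.999 = 0.08163 mol
Divide by the smallest (0.08163 mol): C 2.667, H 2.665, O 1.000
Multiplying each by 3 gives whole numbers: C 8.00, H 8.00, O 3.00

C8H8O3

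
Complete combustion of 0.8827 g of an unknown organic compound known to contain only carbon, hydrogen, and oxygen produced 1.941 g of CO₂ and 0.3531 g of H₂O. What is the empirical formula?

mol C = 1.941 g CO₂ ÷ 44.009 g/mol = 0.044105 mol
mol H = 2 × 0.3531 g H₂O ÷ 18.015 g/mol = 0.039201 mol
mass O = 0.8827 − (0.52974 + 0.039514) = 0.31345 g → mol O = 0.31345 ÷ 15.999 = 0.019592 mol
Divide by the smallest (0.019592 mol): C 2.251, H 2.001, O 1.000
Multiplying each by 4 gives whole numbers: C 9.00, H 8.00, O 4.00

C9H8O4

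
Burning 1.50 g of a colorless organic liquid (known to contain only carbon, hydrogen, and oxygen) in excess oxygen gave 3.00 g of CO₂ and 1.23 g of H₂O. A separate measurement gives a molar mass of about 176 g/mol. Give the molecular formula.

mol C = 3.00 g CO₂ ÷ 44.009 g/mol = 0.06817 mol
mol H = 2 × 1.23 g H₂O ÷ 18.015 g/mol = 0.1366 mol
mass O = 1.50 − (0.8188 + 0.1376) = 0.5436 g → mol O = 0.5436 ÷ 15.999 = 0.03398 mol
Divide by the smallest (0.03398 mol): C 2.006, H 4.019, O 1.000
Empirical formula: C2H4O
Empirical-formula mass = 44.05 g/mol; 176 ÷ 44.05 ≈ 4, so the molecular formula is C8H16O4.

C8H16O4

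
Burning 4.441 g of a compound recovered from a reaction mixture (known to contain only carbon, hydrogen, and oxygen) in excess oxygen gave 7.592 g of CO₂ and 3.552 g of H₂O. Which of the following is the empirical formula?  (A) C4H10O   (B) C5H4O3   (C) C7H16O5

(C) C7H16O5

mol C = 7.592 g CO₂ ÷ 44.009 g/mol = 0.17251 mol
mol H = 2 × 3.552 g H₂O ÷ 18.015 g/mol = 0.39434 mol
mass O = 4.441 − (2.0720 + 0.39749) = 1.9715 g → mol O = 1.9715 ÷ 15.999 = 0.12323 mol
Divide by the smallest (0.12323 mol): C 1.400, H 3.200, O 1.000
Multiplying each by 5 gives whole numbers: C 7.00, H 16.00, O 5.00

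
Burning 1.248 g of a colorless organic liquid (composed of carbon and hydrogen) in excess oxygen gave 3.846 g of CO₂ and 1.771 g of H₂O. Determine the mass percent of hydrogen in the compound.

15.88%

mol C = 3.846 g CO₂ ÷ 44.009 g/mol = 0.087391 mol
mol H = 2 × 1.771 g H₂O ÷ 18.015 g/mol = 0.19661 mol
mass % H = 0.19819 g ÷ 1.248 g × 100%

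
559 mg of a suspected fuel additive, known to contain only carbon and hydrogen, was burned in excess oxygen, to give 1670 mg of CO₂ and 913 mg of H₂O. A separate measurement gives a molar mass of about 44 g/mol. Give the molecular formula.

C3H8

mol C = 1.67 g CO₂ ÷ 44.009 g/mol = 0.03795 mol
mol H = 2 × 0.913 g H₂O ÷ 18.015 g/mol = 0.1014 mol
Divide by the smallest (0.03795 mol): C 1.000, H 2.671
Multiplying each by 3 gives whole numbers: C 3.00, H 8.01
Empirical formula: C3H8
Empirical-formula mass = 44.10 g/mol; 44 ÷ 44.10 ≈ 1, so the molecular formula is C3H8.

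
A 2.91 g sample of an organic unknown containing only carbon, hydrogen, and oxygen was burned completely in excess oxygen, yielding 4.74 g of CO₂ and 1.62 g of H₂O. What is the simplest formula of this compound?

C6H10O5

mol C = 4.74 g CO₂ ÷ 44.009 g/mol = 0.1077 mol
mol H = 2 × 1.62 g H₂O ÷ 18.015 g/mol = 0.1799 mol
mass O = 2.91 − (1.294 + 0.1813) = 1.435 g → mol O = 1.435 ÷ 15.999 = 0.08970 mol
Divide by the smallest (0.08970 mol): C 1.201, H 2.005, O 1.000
Multiplying each by 5 gives whole numbers: C 6.00, H 10.03, O 5.00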